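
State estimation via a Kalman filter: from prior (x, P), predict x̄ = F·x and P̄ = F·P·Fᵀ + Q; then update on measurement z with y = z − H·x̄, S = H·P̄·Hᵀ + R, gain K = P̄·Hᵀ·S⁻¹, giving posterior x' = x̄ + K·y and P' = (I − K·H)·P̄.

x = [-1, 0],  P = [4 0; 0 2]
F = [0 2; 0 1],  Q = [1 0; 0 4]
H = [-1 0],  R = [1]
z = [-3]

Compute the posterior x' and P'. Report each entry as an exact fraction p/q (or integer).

x' = [27/10, 6/5]
P' = [9/10 2/5; 2/5 22/5]

x̄ = F·x = [0, 0]
P̄ = F·P·Fᵀ + Q = [9 4; 4 6]
y = z − H·x̄ = [-3]
S = H·P̄·Hᵀ + R = [10]
K = P̄·Hᵀ·S⁻¹ = [-9/10; -2/5]
x' = x̄ + K·y = [27/10, 6/5]
P' = (I − K·H)·P̄ = [9/10 2/5; 2/5 22/5]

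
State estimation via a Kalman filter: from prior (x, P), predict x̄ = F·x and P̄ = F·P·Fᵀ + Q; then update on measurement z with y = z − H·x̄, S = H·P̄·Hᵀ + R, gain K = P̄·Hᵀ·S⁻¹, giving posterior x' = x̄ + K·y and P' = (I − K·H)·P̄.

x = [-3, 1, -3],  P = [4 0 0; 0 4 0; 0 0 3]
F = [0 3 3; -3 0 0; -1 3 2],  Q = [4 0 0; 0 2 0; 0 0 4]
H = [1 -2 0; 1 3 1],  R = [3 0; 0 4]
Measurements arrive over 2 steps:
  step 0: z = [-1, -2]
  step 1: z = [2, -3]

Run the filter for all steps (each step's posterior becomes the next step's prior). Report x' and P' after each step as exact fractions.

step 0: x' = [-30931/18131, -3847/18131, 7406/18131], P' = [215742/126917 18870/126917 -129796/126917; 18870/126917 58662/126917 -122792/126917; -129796/126917 -122792/126917 643540/126917]
step 1: x' = [11105347/229392995, -181322508/229392995, -121000106/229392995], P' = [2697140346/1605750965 176035026/1605750965 -1310192368/1605750965; 176035026/1605750965 653267226/1605750965 -1156740908/1605750965; -1310192368/1605750965 -1156740908/1605750965 6272784964/1605750965]

step 0: x̄ = F·x = [-6, 9, 0]
step 0: P̄ = F·P·Fᵀ + Q = [67 0 54; 0 38 12; 54 12 56]
step 0: y = z − H·x̄ = [23, -23]
step 0: S = H·P̄·Hᵀ + R = [222 -131; -131 649]
step 0: K = P̄·Hᵀ·S⁻¹ = [59334/126917 35639/126917; -32818/126917 18016/126917; 38596/126917 36342/126917]
step 0: x' = x̄ + K·y = [-30931/18131, -3847/18131, 7406/18131]
step 0: P' = (I − K·H)·P̄ = [215742/126917 18870/126917 -129796/126917; 18870/126917 58662/126917 -122792/126917; -129796/126917 -122792/126917 643540/126917]
step 1: x̄ = F·x = [10677/18131, 92793/18131, 34202/18131]
step 1: P̄ = F·P·Fᵀ + Q = [4617230/126917 998334/126917 2880096/126917; 998334/126917 2195512/126917 1256172/126917; 2880096/126917 1256172/126917 2757988/126917]
step 1: y = z − H·x̄ = [211171/18131, -377651/18131]
step 1: S = H·P̄·Hᵀ + R = [1398099/18131 -1027108/18131; -1027108/18131 6704246/18131]
step 1: K = P̄·Hᵀ·S⁻¹ = [111670014/229392995 68394752/229392995; -53833306/229392995 34967707/229392995; 47775688/229392995 53298924/229392995]
step 1: x' = x̄ + K·y = [11105347/229392995, -181322508/229392995, -121000106/229392995]
step 1: P' = (I − K·H)·P̄ = [2697140346/1605750965 176035026/1605750965 -1310192368/1605750965; 176035026/1605750965 653267226/1605750965 -1156740908/1605750965; -1310192368/1605750965 -1156740908/1605750965 6272784964/1605750965]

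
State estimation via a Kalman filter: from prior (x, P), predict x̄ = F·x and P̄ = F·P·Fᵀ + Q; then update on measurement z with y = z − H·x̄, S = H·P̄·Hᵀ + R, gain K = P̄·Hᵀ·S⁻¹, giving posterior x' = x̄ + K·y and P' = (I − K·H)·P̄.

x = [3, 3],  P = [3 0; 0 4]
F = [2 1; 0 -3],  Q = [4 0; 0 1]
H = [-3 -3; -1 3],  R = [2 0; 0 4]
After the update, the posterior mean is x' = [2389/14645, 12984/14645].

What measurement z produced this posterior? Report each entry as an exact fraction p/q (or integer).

x̄ = F·x = [9, -9]
P̄ = F·P·Fᵀ + Q = [20 -12; -12 37]
S = H·P̄·Hᵀ + R = [299 -201; -201 429]
K = P̄·Hᵀ·S⁻¹ = [-3592/14645 -10784/43935; -1242/14645 3617/14645]
x' − x̄ = [-129416/14645, 144789/14645] = K·y
y = (KᵀK)⁻¹·Kᵀ·(x' − x̄) = [-3, 39]
z = y + H·x̄ = [-3, 39] + [0, -36] = [-3, 3]

z = [-3, 3]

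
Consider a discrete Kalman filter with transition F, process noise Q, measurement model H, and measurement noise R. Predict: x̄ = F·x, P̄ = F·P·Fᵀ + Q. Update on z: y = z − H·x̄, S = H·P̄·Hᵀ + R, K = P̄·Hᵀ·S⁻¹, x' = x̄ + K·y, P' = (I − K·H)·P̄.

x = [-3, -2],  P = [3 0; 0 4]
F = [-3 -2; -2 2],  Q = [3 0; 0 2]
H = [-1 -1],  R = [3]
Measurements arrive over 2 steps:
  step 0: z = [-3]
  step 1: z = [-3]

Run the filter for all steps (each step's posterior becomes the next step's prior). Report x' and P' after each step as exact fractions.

step 0: x̄ = F·x = [13, 2]
step 0: P̄ = F·P·Fᵀ + Q = [46 2; 2 30]
step 0: y = z − H·x̄ = [12]
step 0: S = H·P̄·Hᵀ + R = [83]
step 0: K = P̄·Hᵀ·S⁻¹ = [-48/83; -32/83]
step 0: x' = x̄ + K·y = [503/83, -218/83]
step 0: P' = (I − K·H)·P̄ = [1514/83 -1370/83; -1370/83 1466/83]
step 1: x̄ = F·x = [-1073/83, -1442/83]
step 1: P̄ = F·P·Fᵀ + Q = [3299/83 5960/83; 5960/83 23046/83]
step 1: y = z − H·x̄ = [-2764/83]
step 1: S = H·P̄·Hᵀ + R = [38514/83]
step 1: K = P̄·Hᵀ·S⁻¹ = [-9259/38514; -14503/19257]
step 1: x' = x̄ + K·y = [-94781/19257, 148406/19257]
step 1: P' = (I − K·H)·P̄ = [497935/38514 -235079/19257; -235079/19257 278588/19257]

step 0: x' = [503/83, -218/83], P' = [1514/83 -1370/83; -1370/83 1466/83]
step 1: x' = [-94781/19257, 148406/19257], P' = [497935/38514 -235079/19257; -235079/19257 278588/19257]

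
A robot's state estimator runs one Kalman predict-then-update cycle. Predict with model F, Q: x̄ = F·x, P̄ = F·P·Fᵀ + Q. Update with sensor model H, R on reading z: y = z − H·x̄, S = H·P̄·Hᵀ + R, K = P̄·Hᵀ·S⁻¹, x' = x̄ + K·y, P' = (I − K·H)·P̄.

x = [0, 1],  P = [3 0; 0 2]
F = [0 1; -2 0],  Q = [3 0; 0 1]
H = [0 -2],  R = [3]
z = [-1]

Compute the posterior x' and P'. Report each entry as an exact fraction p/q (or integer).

x̄ = F·x = [1, 0]
P̄ = F·P·Fᵀ + Q = [5 0; 0 13]
y = z − H·x̄ = [-1]
S = H·P̄·Hᵀ + R = [55]
K = P̄·Hᵀ·S⁻¹ = [0; -26/55]
x' = x̄ + K·y = [1, 26/55]
P' = (I − K·H)·P̄ = [5 0; 0 39/55]

x' = [1, 26/55]
P' = [5 0; 0 39/55]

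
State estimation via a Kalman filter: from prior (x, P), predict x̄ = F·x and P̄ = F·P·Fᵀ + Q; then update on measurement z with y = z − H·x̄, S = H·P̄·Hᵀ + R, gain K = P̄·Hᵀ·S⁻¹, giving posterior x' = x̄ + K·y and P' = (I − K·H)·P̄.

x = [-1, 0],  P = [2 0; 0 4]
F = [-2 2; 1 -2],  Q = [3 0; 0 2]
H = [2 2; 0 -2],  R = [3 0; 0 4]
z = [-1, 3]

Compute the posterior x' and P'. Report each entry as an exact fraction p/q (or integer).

x̄ = F·x = [2, -1]
P̄ = F·P·Fᵀ + Q = [27 -20; -20 20]
y = z − H·x̄ = [-3, 1]
S = H·P̄·Hᵀ + R = [31 0; 0 84]
K = P̄·Hᵀ·S⁻¹ = [14/31 10/21; 0 -10/21]
x' = x̄ + K·y = [730/651, -31/21]
P' = (I − K·H)·P̄ = [1061/651 -20/21; -20/21 20/21]

x' = [730/651, -31/21]
P' = [1061/651 -20/21; -20/21 20/21]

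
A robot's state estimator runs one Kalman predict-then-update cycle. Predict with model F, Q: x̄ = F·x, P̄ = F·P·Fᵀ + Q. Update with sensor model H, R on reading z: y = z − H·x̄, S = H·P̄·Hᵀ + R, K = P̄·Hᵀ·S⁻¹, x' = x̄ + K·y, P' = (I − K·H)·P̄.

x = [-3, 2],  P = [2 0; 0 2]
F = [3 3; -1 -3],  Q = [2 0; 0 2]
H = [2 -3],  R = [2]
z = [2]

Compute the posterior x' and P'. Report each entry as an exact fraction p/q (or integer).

x̄ = F·x = [-3, -3]
P̄ = F·P·Fᵀ + Q = [38 -24; -24 22]
y = z − H·x̄ = [-1]
S = H·P̄·Hᵀ + R = [640]
K = P̄·Hᵀ·S⁻¹ = [37/160; -57/320]
x' = x̄ + K·y = [-517/160, -903/320]
P' = (I − K·H)·P̄ = [151/40 189/80; 189/80 271/160]

x' = [-517/160, -903/320]
P' = [151/40 189/80; 189/80 271/160]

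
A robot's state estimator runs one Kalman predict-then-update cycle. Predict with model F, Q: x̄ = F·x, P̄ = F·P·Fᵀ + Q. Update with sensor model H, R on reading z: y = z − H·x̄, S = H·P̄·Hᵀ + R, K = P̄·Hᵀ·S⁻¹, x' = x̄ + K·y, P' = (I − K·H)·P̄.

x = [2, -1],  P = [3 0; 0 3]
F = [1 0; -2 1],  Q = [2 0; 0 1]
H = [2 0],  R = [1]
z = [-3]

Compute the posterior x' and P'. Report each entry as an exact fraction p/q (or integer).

x̄ = F·x = [2, -5]
P̄ = F·P·Fᵀ + Q = [5 -6; -6 16]
y = z − H·x̄ = [-7]
S = H·P̄·Hᵀ + R = [21]
K = P̄·Hᵀ·S⁻¹ = [10/21; -4/7]
x' = x̄ + K·y = [-4/3, -1]
P' = (I − K·H)·P̄ = [5/21 -2/7; -2/7 64/7]

x' = [-4/3, -1]
P' = [5/21 -2/7; -2/7 64/7]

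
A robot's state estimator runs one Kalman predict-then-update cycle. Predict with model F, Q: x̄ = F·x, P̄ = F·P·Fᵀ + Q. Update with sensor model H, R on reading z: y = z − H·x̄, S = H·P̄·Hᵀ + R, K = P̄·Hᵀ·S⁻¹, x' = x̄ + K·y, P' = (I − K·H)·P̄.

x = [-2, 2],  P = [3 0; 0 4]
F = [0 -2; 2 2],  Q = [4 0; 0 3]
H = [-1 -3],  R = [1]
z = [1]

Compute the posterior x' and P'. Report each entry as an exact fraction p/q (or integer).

x̄ = F·x = [-4, 0]
P̄ = F·P·Fᵀ + Q = [20 -16; -16 31]
y = z − H·x̄ = [-3]
S = H·P̄·Hᵀ + R = [204]
K = P̄·Hᵀ·S⁻¹ = [7/51; -77/204]
x' = x̄ + K·y = [-75/17, 77/68]
P' = (I − K·H)·P̄ = [824/51 -277/51; -277/51 395/204]

x' = [-75/17, 77/68]
P' = [824/51 -277/51; -277/51 395/204]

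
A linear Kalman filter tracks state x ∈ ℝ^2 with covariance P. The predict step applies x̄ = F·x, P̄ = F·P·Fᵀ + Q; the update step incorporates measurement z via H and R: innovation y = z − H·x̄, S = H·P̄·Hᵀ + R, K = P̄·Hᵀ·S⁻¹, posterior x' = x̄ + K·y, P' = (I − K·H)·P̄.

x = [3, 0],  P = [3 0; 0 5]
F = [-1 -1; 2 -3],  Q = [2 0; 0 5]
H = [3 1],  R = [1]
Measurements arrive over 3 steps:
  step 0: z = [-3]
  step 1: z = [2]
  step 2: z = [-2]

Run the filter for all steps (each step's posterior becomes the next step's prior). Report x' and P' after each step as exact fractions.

step 0: x̄ = F·x = [-3, 6]
step 0: P̄ = F·P·Fᵀ + Q = [10 9; 9 62]
step 0: y = z − H·x̄ = [0]
step 0: S = H·P̄·Hᵀ + R = [207]
step 0: K = P̄·Hᵀ·S⁻¹ = [13/69; 89/207]
step 0: x' = x̄ + K·y = [-3, 6]
step 0: P' = (I − K·H)·P̄ = [61/23 -536/69; -536/69 4913/207]
step 1: x̄ = F·x = [-3, -24]
step 1: P̄ = F·P·Fᵀ + Q = [2660/207 1337/23; 1337/23 7416/23]
step 1: y = z − H·x̄ = [35]
step 1: S = H·P̄·Hᵀ + R = [18121/23]
step 1: K = P̄·Hᵀ·S⁻¹ = [6671/54363; 11427/18121]
step 1: x' = x̄ + K·y = [70396/54363, -34959/18121]
step 1: P' = (I − K·H)·P̄ = [160853/163089 -51394/18121; -51394/18121 165609/18121]
step 2: x̄ = F·x = [34481/54363, 455423/54363]
step 2: P̄ = F·P·Fᵀ + Q = [1052420/163089 3687191/163089; 3687191/163089 20423738/163089]
step 2: y = z − H·x̄ = [-667592/54363]
step 2: S = H·P̄·Hᵀ + R = [52181753/163089]
step 2: K = P̄·Hᵀ·S⁻¹ = [6844451/52181753; 2421947/4013981]
step 2: x' = x̄ + K·y = [-50954173/52181753, 3884753/4013981]
step 2: P' = (I − K·H)·P̄ = [49485931/52181753 -10893334/4013981; -10893334/4013981 35101949/4013981]

step 0: x' = [-3, 6], P' = [61/23 -536/69; -536/69 4913/207]
step 1: x' = [70396/54363, -34959/18121], P' = [160853/163089 -51394/18121; -51394/18121 165609/18121]
step 2: x' = [-50954173/52181753, 3884753/4013981], P' = [49485931/52181753 -10893334/4013981; -10893334/4013981 35101949/4013981]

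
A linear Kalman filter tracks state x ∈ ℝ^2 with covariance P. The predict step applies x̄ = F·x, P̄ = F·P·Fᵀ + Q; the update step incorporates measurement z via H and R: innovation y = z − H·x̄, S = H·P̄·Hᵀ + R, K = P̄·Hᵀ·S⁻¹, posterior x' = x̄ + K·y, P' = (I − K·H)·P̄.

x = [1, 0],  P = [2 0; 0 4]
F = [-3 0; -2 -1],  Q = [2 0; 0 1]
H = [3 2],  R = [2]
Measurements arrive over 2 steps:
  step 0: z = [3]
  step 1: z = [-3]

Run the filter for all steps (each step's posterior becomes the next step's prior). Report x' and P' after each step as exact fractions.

step 0: x̄ = F·x = [-3, -2]
step 0: P̄ = F·P·Fᵀ + Q = [20 12; 12 13]
step 0: y = z − H·x̄ = [16]
step 0: S = H·P̄·Hᵀ + R = [378]
step 0: K = P̄·Hᵀ·S⁻¹ = [2/9; 31/189]
step 0: x' = x̄ + K·y = [5/9, 118/189]
step 0: P' = (I − K·H)·P̄ = [4/3 -16/9; -16/9 535/189]
step 1: x̄ = F·x = [-5/3, -328/189]
step 1: P̄ = F·P·Fᵀ + Q = [14 8/3; 8/3 388/189]
step 1: y = z − H·x̄ = [1034/189]
step 1: S = H·P̄·Hᵀ + R = [31792/189]
step 1: K = P̄·Hᵀ·S⁻¹ = [4473/15896; 143/1987]
step 1: x' = x̄ + K·y = [-1011/7948, -2666/1987]
step 1: P' = (I − K·H)·P̄ = [5411/7948 -1470/1987; -1470/1987 2348/1987]

step 0: x' = [5/9, 118/189], P' = [4/3 -16/9; -16/9 535/189]
step 1: x' = [-1011/7948, -2666/1987], P' = [5411/7948 -1470/1987; -1470/1987 2348/1987]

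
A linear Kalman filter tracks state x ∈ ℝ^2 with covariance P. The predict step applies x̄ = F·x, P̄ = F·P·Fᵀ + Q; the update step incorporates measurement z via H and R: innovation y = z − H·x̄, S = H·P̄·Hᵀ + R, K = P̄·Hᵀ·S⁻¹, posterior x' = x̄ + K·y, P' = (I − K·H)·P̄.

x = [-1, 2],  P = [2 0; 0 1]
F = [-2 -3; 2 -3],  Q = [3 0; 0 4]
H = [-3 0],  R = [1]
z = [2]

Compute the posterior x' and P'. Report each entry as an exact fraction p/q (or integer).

x̄ = F·x = [-4, -8]
P̄ = F·P·Fᵀ + Q = [20 1; 1 21]
y = z − H·x̄ = [-10]
S = H·P̄·Hᵀ + R = [181]
K = P̄·Hᵀ·S⁻¹ = [-60/181; -3/181]
x' = x̄ + K·y = [-124/181, -1418/181]
P' = (I − K·H)·P̄ = [20/181 1/181; 1/181 3792/181]

x' = [-124/181, -1418/181]
P' = [20/181 1/181; 1/181 3792/181]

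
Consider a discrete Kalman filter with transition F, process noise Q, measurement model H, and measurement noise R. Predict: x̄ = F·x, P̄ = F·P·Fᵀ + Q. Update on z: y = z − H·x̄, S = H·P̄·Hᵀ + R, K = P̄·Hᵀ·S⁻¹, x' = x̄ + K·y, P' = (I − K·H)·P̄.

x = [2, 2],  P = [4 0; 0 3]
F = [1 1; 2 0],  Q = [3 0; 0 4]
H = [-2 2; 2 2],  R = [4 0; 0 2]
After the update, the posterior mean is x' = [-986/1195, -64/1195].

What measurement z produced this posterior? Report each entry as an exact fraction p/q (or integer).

z = [2, -2]

x̄ = F·x = [4, 4]
P̄ = F·P·Fᵀ + Q = [10 8; 8 20]
S = H·P̄·Hᵀ + R = [60 40; 40 186]
K = P̄·Hᵀ·S⁻¹ = [-273/1195 58/239; 278/1195 60/239]
x' − x̄ = [-5766/1195, -4844/1195] = K·y
y = (KᵀK)⁻¹·Kᵀ·(x' − x̄) = [2, -18]
z = y + H·x̄ = [2, -18] + [0, 16] = [2, -2]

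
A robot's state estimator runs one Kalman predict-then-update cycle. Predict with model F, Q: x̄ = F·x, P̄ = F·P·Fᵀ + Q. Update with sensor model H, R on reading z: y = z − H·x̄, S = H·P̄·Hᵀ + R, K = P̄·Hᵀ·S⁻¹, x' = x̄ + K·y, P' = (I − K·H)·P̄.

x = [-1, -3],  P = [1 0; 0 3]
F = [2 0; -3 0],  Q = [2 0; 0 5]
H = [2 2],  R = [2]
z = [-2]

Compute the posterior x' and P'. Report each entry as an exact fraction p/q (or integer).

x' = [-2, 19/17]
P' = [6 -6; -6 110/17]

x̄ = F·x = [-2, 3]
P̄ = F·P·Fᵀ + Q = [6 -6; -6 14]
y = z − H·x̄ = [-4]
S = H·P̄·Hᵀ + R = [34]
K = P̄·Hᵀ·S⁻¹ = [0; 8/17]
x' = x̄ + K·y = [-2, 19/17]
P' = (I − K·H)·P̄ = [6 -6; -6 110/17]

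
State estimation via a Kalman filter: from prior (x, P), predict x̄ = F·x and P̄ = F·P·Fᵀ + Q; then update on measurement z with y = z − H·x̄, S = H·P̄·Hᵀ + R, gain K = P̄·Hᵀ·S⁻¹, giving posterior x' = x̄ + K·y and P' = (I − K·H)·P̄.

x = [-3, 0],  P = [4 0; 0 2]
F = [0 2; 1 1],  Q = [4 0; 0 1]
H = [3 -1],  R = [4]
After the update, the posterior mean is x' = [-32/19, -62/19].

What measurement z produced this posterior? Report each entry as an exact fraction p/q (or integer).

z = [-2]

x̄ = F·x = [0, -3]
P̄ = F·P·Fᵀ + Q = [12 4; 4 7]
S = H·P̄·Hᵀ + R = [95]
K = P̄·Hᵀ·S⁻¹ = [32/95; 1/19]
x' − x̄ = [-32/19, -5/19] = K·y
y = (KᵀK)⁻¹·Kᵀ·(x' − x̄) = [-5]
z = y + H·x̄ = [-5] + [3] = [-2]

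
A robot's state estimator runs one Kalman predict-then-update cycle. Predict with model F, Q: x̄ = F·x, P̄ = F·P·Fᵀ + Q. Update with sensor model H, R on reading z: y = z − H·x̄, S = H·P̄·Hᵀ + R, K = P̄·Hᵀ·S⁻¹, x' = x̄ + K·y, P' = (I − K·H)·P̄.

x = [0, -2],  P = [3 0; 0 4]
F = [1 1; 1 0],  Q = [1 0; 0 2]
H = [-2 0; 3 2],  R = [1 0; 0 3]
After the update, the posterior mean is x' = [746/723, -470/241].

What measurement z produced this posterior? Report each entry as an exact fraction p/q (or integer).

x̄ = F·x = [-2, 0]
P̄ = F·P·Fᵀ + Q = [8 3; 3 5]
S = H·P̄·Hᵀ + R = [33 -60; -60 131]
K = P̄·Hᵀ·S⁻¹ = [-296/723 10/241; 118/241 89/241]
x' − x̄ = [2192/723, -470/241] = K·y
y = (KᵀK)⁻¹·Kᵀ·(x' − x̄) = [-7, 4]
z = y + H·x̄ = [-7, 4] + [4, -6] = [-3, -2]

z = [-3, -2]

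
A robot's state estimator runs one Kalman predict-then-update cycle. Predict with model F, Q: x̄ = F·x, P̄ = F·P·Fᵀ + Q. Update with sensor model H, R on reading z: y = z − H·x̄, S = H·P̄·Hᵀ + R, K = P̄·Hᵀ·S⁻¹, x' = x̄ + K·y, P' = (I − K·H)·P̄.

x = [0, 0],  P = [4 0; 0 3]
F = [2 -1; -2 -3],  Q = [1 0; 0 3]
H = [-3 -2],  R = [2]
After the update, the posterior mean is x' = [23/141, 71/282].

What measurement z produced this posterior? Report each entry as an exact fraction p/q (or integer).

x̄ = F·x = [0, 0]
P̄ = F·P·Fᵀ + Q = [20 -7; -7 46]
S = H·P̄·Hᵀ + R = [282]
K = P̄·Hᵀ·S⁻¹ = [-23/141; -71/282]
x' − x̄ = [23/141, 71/282] = K·y
y = (KᵀK)⁻¹·Kᵀ·(x' − x̄) = [-1]
z = y + H·x̄ = [-1] + [0] = [-1]

z = [-1]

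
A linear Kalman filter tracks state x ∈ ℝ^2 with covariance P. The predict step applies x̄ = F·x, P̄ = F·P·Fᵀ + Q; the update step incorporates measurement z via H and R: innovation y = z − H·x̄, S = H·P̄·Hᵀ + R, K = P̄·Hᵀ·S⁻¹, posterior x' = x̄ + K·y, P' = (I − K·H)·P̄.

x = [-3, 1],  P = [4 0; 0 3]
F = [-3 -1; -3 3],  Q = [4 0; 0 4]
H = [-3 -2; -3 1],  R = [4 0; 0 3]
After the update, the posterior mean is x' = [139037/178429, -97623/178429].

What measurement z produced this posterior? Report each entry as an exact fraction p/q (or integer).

z = [-1, -3]

x̄ = F·x = [8, 12]
P̄ = F·P·Fᵀ + Q = [43 27; 27 67]
S = H·P̄·Hᵀ + R = [983 334; 334 295]
K = P̄·Hᵀ·S⁻¹ = [-19917/178429 -39144/178429; -58749/178429 58048/178429]
x' − x̄ = [-1288395/178429, -2238771/178429] = K·y
y = (KᵀK)⁻¹·Kᵀ·(x' − x̄) = [47, 9]
z = y + H·x̄ = [47, 9] + [-48, -12] = [-1, -3]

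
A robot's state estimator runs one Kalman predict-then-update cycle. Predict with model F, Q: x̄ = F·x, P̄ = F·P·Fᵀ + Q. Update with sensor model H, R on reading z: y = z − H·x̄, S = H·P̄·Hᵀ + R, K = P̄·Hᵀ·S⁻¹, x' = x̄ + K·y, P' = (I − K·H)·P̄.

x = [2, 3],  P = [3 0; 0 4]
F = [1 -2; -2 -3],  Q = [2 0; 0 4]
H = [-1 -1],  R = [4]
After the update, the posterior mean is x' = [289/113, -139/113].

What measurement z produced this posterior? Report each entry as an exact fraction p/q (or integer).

x̄ = F·x = [-4, -13]
P̄ = F·P·Fᵀ + Q = [21 18; 18 52]
S = H·P̄·Hᵀ + R = [113]
K = P̄·Hᵀ·S⁻¹ = [-39/113; -70/113]
x' − x̄ = [741/113, 1330/113] = K·y
y = (KᵀK)⁻¹·Kᵀ·(x' − x̄) = [-19]
z = y + H·x̄ = [-19] + [17] = [-2]

z = [-2]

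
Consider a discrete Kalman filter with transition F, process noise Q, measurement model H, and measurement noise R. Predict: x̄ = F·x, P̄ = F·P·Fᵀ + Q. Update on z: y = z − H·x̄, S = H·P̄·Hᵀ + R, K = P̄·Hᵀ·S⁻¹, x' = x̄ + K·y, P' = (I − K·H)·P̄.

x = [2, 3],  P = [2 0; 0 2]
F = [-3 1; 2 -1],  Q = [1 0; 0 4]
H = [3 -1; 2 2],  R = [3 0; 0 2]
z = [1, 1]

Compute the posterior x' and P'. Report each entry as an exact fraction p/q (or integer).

x̄ = F·x = [-3, 1]
P̄ = F·P·Fᵀ + Q = [21 -14; -14 14]
y = z − H·x̄ = [11, 5]
S = H·P̄·Hᵀ + R = [290 42; 42 30]
K = P̄·Hᵀ·S⁻¹ = [287/1156 413/3468; -70/289 98/289]
x' = x̄ + K·y = [283/867, 9/289]
P' = (I − K·H)·P̄ = [749/3468 -28/289; -28/289 126/289]

x' = [283/867, 9/289]
P' = [749/3468 -28/289; -28/289 126/289]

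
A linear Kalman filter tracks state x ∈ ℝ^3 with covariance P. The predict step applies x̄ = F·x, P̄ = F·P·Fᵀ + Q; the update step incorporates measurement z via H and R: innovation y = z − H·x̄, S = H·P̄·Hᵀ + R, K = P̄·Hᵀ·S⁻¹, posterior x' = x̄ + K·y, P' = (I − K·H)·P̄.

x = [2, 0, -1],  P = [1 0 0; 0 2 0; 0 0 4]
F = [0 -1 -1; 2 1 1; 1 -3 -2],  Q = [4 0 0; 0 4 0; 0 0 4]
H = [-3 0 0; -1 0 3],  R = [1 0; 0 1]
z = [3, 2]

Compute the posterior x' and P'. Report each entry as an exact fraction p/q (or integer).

x̄ = F·x = [1, 3, 4]
P̄ = F·P·Fᵀ + Q = [10 -6 14; -6 14 -12; 14 -12 39]
y = z − H·x̄ = [6, -9]
S = H·P̄·Hᵀ + R = [91 -96; -96 278]
K = P̄·Hᵀ·S⁻¹ = [-2634/8041 16/8041; 1062/8041 -501/8041; -894/8041 5341/16082]
x' = x̄ + K·y = [-7907/8041, 35004/8041, 5531/16082]
P' = (I − K·H)·P̄ = [878/8041 -354/8041 298/8041; -354/8041 78428/8041 -285/8041; 298/8041 -285/8041 1979/16082]

x' = [-7907/8041, 35004/8041, 5531/16082]
P' = [878/8041 -354/8041 298/8041; -354/8041 78428/8041 -285/8041; 298/8041 -285/8041 1979/16082]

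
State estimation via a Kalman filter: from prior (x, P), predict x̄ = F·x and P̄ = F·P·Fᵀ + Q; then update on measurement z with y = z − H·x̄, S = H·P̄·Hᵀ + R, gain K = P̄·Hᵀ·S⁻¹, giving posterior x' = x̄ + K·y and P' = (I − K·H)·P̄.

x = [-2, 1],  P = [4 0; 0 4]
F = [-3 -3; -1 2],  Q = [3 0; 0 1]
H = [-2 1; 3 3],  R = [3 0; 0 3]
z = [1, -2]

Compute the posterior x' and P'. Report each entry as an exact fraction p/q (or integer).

x' = [-7746/13219, -233/13219]
P' = [4845/13219 -3351/13219; -3351/13219 6222/13219]

x̄ = F·x = [3, 4]
P̄ = F·P·Fᵀ + Q = [75 -12; -12 21]
y = z − H·x̄ = [3, -23]
S = H·P̄·Hᵀ + R = [372 -351; -351 651]
K = P̄·Hᵀ·S⁻¹ = [-4347/13219 1494/13219; 4308/13219 2871/13219]
x' = x̄ + K·y = [-7746/13219, -233/13219]
P' = (I − K·H)·P̄ = [4845/13219 -3351/13219; -3351/13219 6222/13219]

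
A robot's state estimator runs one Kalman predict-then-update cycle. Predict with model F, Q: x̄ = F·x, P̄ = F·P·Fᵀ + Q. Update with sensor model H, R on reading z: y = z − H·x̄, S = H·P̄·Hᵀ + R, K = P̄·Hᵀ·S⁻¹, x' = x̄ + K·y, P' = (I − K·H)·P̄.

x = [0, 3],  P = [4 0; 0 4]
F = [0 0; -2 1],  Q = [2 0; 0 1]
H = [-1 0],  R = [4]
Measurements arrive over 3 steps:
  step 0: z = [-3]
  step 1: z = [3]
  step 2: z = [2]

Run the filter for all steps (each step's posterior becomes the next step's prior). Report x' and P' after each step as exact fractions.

step 0: x' = [1, 3], P' = [4/3 0; 0 21]
step 1: x' = [-1, 1], P' = [4/3 0; 0 82/3]
step 2: x' = [-2/3, 3], P' = [4/3 0; 0 101/3]

step 0: x̄ = F·x = [0, 3]
step 0: P̄ = F·P·Fᵀ + Q = [2 0; 0 21]
step 0: y = z − H·x̄ = [-3]
step 0: S = H·P̄·Hᵀ + R = [6]
step 0: K = P̄·Hᵀ·S⁻¹ = [-1/3; 0]
step 0: x' = x̄ + K·y = [1, 3]
step 0: P' = (I − K·H)·P̄ = [4/3 0; 0 21]
step 1: x̄ = F·x = [0, 1]
step 1: P̄ = F·P·Fᵀ + Q = [2 0; 0 82/3]
step 1: y = z − H·x̄ = [3]
step 1: S = H·P̄·Hᵀ + R = [6]
step 1: K = P̄·Hᵀ·S⁻¹ = [-1/3; 0]
step 1: x' = x̄ + K·y = [-1, 1]
step 1: P' = (I − K·H)·P̄ = [4/3 0; 0 82/3]
step 2: x̄ = F·x = [0, 3]
step 2: P̄ = F·P·Fᵀ + Q = [2 0; 0 101/3]
step 2: y = z − H·x̄ = [2]
step 2: S = H·P̄·Hᵀ + R = [6]
step 2: K = P̄·Hᵀ·S⁻¹ = [-1/3; 0]
step 2: x' = x̄ + K·y = [-2/3, 3]
step 2: P' = (I − K·H)·P̄ = [4/3 0; 0 101/3]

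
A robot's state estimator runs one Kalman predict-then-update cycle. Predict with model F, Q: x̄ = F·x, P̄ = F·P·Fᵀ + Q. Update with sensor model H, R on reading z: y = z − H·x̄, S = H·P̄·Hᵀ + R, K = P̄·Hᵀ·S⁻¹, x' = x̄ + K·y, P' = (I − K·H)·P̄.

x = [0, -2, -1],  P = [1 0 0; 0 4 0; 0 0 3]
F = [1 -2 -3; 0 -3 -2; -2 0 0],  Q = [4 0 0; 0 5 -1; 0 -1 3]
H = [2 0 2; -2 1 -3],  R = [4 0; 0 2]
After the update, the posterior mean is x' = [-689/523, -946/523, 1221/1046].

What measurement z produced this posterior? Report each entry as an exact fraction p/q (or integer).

x̄ = F·x = [7, 8, 0]
P̄ = F·P·Fᵀ + Q = [48 42 -2; 42 53 -1; -2 -1 7]
S = H·P̄·Hᵀ + R = [208 -132; -132 124]
K = P̄·Hᵀ·S⁻¹ = [317/523 135/523; 809/1046 625/1046; -71/523 -303/1046]
x' − x̄ = [-4350/523, -5130/523, 1221/1046] = K·y
y = (KᵀK)⁻¹·Kᵀ·(x' − x̄) = [-15, 3]
z = y + H·x̄ = [-15, 3] + [14, -6] = [-1, -3]

z = [-1, -3]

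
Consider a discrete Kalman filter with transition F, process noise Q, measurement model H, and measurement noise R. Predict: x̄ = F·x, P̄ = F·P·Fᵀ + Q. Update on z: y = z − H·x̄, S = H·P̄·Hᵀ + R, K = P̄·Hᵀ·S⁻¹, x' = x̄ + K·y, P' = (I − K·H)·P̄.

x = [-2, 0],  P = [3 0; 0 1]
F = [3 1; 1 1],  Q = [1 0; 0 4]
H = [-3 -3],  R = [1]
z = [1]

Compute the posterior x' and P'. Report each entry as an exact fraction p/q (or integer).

x̄ = F·x = [-6, -2]
P̄ = F·P·Fᵀ + Q = [29 10; 10 8]
y = z − H·x̄ = [-23]
S = H·P̄·Hᵀ + R = [514]
K = P̄·Hᵀ·S⁻¹ = [-117/514; -27/257]
x' = x̄ + K·y = [-393/514, 107/257]
P' = (I − K·H)·P̄ = [1217/514 -589/257; -589/257 598/257]

x' = [-393/514, 107/257]
P' = [1217/514 -589/257; -589/257 598/257]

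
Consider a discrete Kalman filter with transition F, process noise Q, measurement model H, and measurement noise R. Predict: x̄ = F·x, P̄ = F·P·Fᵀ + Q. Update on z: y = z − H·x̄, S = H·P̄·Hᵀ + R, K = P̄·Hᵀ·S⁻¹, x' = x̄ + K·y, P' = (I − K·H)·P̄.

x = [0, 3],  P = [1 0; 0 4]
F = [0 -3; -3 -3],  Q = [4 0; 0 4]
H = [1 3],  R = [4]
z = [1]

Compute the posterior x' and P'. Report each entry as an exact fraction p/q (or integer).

x̄ = F·x = [-9, -9]
P̄ = F·P·Fᵀ + Q = [40 36; 36 49]
y = z − H·x̄ = [37]
S = H·P̄·Hᵀ + R = [701]
K = P̄·Hᵀ·S⁻¹ = [148/701; 183/701]
x' = x̄ + K·y = [-833/701, 462/701]
P' = (I − K·H)·P̄ = [6136/701 -1848/701; -1848/701 860/701]

x' = [-833/701, 462/701]
P' = [6136/701 -1848/701; -1848/701 860/701]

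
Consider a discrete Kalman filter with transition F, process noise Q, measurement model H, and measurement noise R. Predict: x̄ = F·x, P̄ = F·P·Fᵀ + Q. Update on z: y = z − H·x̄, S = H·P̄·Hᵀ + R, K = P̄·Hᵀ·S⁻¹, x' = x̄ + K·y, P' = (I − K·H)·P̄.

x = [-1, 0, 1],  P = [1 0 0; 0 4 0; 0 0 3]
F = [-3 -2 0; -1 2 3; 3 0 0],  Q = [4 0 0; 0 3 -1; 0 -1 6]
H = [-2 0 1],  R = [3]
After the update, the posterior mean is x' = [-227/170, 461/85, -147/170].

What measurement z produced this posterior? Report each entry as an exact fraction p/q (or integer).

x̄ = F·x = [3, 4, -3]
P̄ = F·P·Fᵀ + Q = [29 -13 -9; -13 47 -4; -9 -4 15]
S = H·P̄·Hᵀ + R = [170]
K = P̄·Hᵀ·S⁻¹ = [-67/170; 11/85; 33/170]
x' − x̄ = [-737/170, 121/85, 363/170] = K·y
y = (KᵀK)⁻¹·Kᵀ·(x' − x̄) = [11]
z = y + H·x̄ = [11] + [-9] = [2]

z = [2]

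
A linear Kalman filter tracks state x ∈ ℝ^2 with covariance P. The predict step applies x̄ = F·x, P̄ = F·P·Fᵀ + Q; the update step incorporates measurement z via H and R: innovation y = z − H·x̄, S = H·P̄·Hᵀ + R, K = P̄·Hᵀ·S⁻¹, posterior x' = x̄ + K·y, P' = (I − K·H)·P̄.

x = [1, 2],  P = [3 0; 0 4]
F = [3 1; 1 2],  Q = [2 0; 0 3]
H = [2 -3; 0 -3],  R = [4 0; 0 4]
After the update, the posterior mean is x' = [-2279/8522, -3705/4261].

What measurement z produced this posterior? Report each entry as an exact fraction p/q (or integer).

z = [2, 3]

x̄ = F·x = [5, 5]
P̄ = F·P·Fᵀ + Q = [33 17; 17 22]
S = H·P̄·Hᵀ + R = [130 96; 96 202]
K = P̄·Hᵀ·S⁻¹ = [3963/8522 -4035/8522; -32/4261 -1377/4261]
x' − x̄ = [-44889/8522, -25010/4261] = K·y
y = (KᵀK)⁻¹·Kᵀ·(x' − x̄) = [7, 18]
z = y + H·x̄ = [7, 18] + [-5, -15] = [2, 3]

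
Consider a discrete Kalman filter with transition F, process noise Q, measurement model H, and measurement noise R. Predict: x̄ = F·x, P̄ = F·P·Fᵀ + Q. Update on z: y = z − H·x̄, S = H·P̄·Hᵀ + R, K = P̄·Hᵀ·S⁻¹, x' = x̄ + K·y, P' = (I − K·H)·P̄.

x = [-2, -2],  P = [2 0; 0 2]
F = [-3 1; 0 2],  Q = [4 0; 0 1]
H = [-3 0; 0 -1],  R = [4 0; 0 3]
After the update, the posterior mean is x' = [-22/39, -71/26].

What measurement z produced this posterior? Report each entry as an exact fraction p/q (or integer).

x̄ = F·x = [4, -4]
P̄ = F·P·Fᵀ + Q = [24 4; 4 9]
S = H·P̄·Hᵀ + R = [220 12; 12 12]
K = P̄·Hᵀ·S⁻¹ = [-17/52 -1/156; -3/208 -153/208]
x' − x̄ = [-178/39, 33/26] = K·y
y = (KᵀK)⁻¹·Kᵀ·(x' − x̄) = [14, -2]
z = y + H·x̄ = [14, -2] + [-12, 4] = [2, 2]

z = [2, 2]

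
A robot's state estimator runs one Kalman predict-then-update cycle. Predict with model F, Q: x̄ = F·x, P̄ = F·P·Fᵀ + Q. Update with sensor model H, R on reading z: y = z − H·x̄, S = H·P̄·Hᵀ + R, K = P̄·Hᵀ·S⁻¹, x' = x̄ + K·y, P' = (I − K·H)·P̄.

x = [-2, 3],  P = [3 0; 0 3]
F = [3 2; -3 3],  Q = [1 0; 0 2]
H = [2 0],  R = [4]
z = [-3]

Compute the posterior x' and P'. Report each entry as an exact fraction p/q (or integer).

x̄ = F·x = [0, 15]
P̄ = F·P·Fᵀ + Q = [40 -9; -9 56]
y = z − H·x̄ = [-3]
S = H·P̄·Hᵀ + R = [164]
K = P̄·Hᵀ·S⁻¹ = [20/41; -9/82]
x' = x̄ + K·y = [-60/41, 1257/82]
P' = (I − K·H)·P̄ = [40/41 -9/41; -9/41 2215/41]

x' = [-60/41, 1257/82]
P' = [40/41 -9/41; -9/41 2215/41]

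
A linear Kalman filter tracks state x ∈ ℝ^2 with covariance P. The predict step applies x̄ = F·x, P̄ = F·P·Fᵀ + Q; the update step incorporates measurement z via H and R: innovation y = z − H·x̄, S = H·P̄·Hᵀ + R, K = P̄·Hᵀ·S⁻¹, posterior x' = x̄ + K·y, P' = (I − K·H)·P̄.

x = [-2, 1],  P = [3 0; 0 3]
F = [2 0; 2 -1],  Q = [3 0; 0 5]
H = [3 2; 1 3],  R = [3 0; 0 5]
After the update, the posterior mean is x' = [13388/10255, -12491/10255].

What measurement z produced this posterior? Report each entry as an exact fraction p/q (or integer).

x̄ = F·x = [-4, -5]
P̄ = F·P·Fᵀ + Q = [15 12; 12 20]
S = H·P̄·Hᵀ + R = [362 297; 297 272]
K = P̄·Hᵀ·S⁻¹ = [3621/10255 -2031/10255; -712/10255 3492/10255]
x' − x̄ = [54408/10255, 38784/10255] = K·y
y = (KᵀK)⁻¹·Kᵀ·(x' − x̄) = [24, 16]
z = y + H·x̄ = [24, 16] + [-22, -19] = [2, -3]

z = [2, -3]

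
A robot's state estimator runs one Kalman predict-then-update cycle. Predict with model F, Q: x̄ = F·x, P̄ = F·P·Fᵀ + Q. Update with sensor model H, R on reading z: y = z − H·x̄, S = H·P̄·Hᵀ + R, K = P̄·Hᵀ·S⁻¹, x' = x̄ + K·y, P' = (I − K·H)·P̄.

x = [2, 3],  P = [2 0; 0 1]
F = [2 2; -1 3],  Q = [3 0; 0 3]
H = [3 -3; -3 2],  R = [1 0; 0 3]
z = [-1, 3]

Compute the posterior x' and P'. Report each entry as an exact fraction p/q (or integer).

x' = [2175/2699, 3705/2699]
P' = [6431/2699 6804/2699; 6804/2699 7458/2699]

x̄ = F·x = [10, 7]
P̄ = F·P·Fᵀ + Q = [15 2; 2 14]
y = z − H·x̄ = [-10, 19]
S = H·P̄·Hᵀ + R = [226 -189; -189 170]
K = P̄·Hᵀ·S⁻¹ = [-1119/2699 -1895/2699; -1962/2699 -1832/2699]
x' = x̄ + K·y = [2175/2699, 3705/2699]
P' = (I − K·H)·P̄ = [6431/2699 6804/2699; 6804/2699 7458/2699]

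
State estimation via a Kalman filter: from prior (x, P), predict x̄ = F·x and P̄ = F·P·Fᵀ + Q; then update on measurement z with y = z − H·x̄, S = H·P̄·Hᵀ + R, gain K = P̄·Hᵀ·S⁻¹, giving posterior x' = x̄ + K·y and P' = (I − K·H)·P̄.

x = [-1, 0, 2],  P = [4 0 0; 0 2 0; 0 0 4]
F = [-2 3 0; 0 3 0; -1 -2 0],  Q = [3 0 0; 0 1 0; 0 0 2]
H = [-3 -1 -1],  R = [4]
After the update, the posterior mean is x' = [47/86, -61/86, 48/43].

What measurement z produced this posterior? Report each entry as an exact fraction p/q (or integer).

z = [-2]

x̄ = F·x = [2, 0, 1]
P̄ = F·P·Fᵀ + Q = [37 18 -4; 18 19 -12; -4 -12 14]
S = H·P̄·Hᵀ + R = [430]
K = P̄·Hᵀ·S⁻¹ = [-25/86; -61/430; 1/43]
x' − x̄ = [-125/86, -61/86, 5/43] = K·y
y = (KᵀK)⁻¹·Kᵀ·(x' − x̄) = [5]
z = y + H·x̄ = [5] + [-7] = [-2]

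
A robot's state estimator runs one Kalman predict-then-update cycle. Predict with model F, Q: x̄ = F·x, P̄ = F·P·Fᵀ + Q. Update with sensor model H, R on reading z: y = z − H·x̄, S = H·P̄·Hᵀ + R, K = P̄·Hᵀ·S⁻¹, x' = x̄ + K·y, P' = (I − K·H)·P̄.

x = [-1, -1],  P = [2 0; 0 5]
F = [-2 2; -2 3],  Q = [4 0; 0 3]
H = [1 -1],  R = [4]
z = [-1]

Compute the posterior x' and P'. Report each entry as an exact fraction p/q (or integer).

x̄ = F·x = [0, -1]
P̄ = F·P·Fᵀ + Q = [32 38; 38 56]
y = z − H·x̄ = [-2]
S = H·P̄·Hᵀ + R = [16]
K = P̄·Hᵀ·S⁻¹ = [-3/8; -9/8]
x' = x̄ + K·y = [3/4, 5/4]
P' = (I − K·H)·P̄ = [119/4 125/4; 125/4 143/4]

x' = [3/4, 5/4]
P' = [119/4 125/4; 125/4 143/4]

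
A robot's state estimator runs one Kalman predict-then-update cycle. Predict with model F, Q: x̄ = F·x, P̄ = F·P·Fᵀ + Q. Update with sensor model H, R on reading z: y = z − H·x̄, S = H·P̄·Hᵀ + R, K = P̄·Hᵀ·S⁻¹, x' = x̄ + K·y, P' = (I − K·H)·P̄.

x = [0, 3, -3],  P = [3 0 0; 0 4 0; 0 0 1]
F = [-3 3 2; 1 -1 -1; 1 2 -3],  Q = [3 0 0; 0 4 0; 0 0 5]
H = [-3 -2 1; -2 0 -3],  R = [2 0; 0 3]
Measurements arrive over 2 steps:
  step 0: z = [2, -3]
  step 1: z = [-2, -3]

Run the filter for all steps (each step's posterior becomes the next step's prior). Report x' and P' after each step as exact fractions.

step 0: x̄ = F·x = [3, 0, 15]
step 0: P̄ = F·P·Fᵀ + Q = [70 -23 9; -23 12 -2; 9 -2 33]
step 0: y = z − H·x̄ = [-4, 48]
step 0: S = H·P̄·Hᵀ + R = [391 280; 280 688]
step 0: K = P̄·Hᵀ·S⁻¹ = [-2495/7942 -7299/63536; 313/3971 691/15884; 4955/23826 -48547/190608]
step 0: x' = x̄ + K·y = [-454/361, 640/361, 2104/1083]
step 0: P' = (I − K·H)·P̄ = [134787/63536 -55875/15884 -82559/63536; -55875/15884 25210/3971 36559/15884; -82559/63536 36559/15884 213665/190608]
step 1: x̄ = F·x = [14054/1083, -5386/1083, -1278/361]
step 1: P̄ = F·P·Fᵀ + Q = [36262073/190608 -6362789/95304 77455/7942; -6362789/95304 1326077/47652 -12831/3971; 77455/7942 -12831/3971 34589/3971]
step 1: y = z − H·x̄ = [33058/1083, 37/3]
step 1: S = H·P̄·Hᵀ + R = [188220473/190608 236851/264; 236851/264 126641/132]
step 1: K = P̄·Hᵀ·S⁻¹ = [-4049550690/13579196563 -4025254849/27158393126; 683261180/13579196563 1388169425/13579196563; 2614197249/13579196563 -6181074003/27158393126]
step 1: x' = x̄ + K·y = [55566606237/27158393126, -29555425291/13579196563, -12784505437/27158393126]
step 1: P' = (I − K·H)·P̄ = [55401878733/27158393126 -45729191103/13579196563 -32909330973/27158393126; -45729191103/13579196563 82459504463/13579196563 29097957977/13579196563; -32909330973/27158393126 29097957977/13579196563 28120627985/27158393126]

step 0: x' = [-454/361, 640/361, 2104/1083], P' = [134787/63536 -55875/15884 -82559/63536; -55875/15884 25210/3971 36559/15884; -82559/63536 36559/15884 213665/190608]
step 1: x' = [55566606237/27158393126, -29555425291/13579196563, -12784505437/27158393126], P' = [55401878733/27158393126 -45729191103/13579196563 -32909330973/27158393126; -45729191103/13579196563 82459504463/13579196563 29097957977/13579196563; -32909330973/27158393126 29097957977/13579196563 28120627985/27158393126]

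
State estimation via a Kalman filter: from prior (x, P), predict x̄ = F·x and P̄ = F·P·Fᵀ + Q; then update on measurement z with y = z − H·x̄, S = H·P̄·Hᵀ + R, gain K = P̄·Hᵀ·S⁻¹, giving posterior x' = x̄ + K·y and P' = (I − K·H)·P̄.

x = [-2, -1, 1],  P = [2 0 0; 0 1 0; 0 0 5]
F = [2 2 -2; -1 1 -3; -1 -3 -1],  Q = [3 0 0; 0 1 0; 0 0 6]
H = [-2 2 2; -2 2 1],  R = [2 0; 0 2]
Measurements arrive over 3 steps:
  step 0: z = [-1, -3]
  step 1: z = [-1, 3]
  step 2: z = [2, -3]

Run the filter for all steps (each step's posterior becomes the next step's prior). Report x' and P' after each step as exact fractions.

step 0: x' = [-569/96, -181/24, 617/672], P' = [1589/48 385/12 61/48; 385/12 98/3 -7/12; 61/48 -7/12 851/336]
step 1: x' = [-3943943/5122102, 1637053/2561051, -6809543/5122102], P' = [60798467/2561051 64488262/2561051 -5151122/2561051; 64488262/2561051 71897111/2561051 -9417974/2561051; -5151122/2561051 -9417974/2561051 5894950/2561051]
step 2: x' = [48846412945/27702292786, 3208442543/27702292786, 55667368933/27702292786], P' = [290349383346/13851146393 305568707883/13851146393 -22041234207/13851146393; 305568707883/13851146393 340328529300/13851146393 -44411090887/13851146393; -22041234207/13851146393 -44411090887/13851146393 31011494123/13851146393]

step 0: x̄ = F·x = [-8, -2, 4]
step 0: P̄ = F·P·Fᵀ + Q = [35 28 0; 28 49 14; 0 14 22]
step 0: y = z − H·x̄ = [-21, -19]
step 0: S = H·P̄·Hᵀ + R = [314 240; 240 192]
step 0: K = P̄·Hᵀ·S⁻¹ = [1/4 -37/96; 0 7/24; 19/28 -395/672]
step 0: x' = x̄ + K·y = [-569/96, -181/24, 617/672]
step 0: P' = (I − K·H)·P̄ = [1589/48 385/12 61/48; 385/12 98/3 -7/12; 61/48 -7/12 851/336]
step 1: x̄ = F·x = [-2417/84, -367/84, 3095/112]
step 1: P̄ = F·P·Fᵀ + Q = [11075/21 292/21 -3613/7; 292/21 767/21 51/7; -3613/7 51/7 14761/28]
step 1: y = z − H·x̄ = [-17653/168, -24677/336]
step 1: S = H·P̄·Hᵀ + R = [177293/21 266251/42; 266251/42 400451/84]
step 1: K = P̄·Hᵀ·S⁻¹ = [-1461327/2561051 1114234/2561051; -2009125/2561051 2699862/2561051; 1628098/2561051 -1319377/2561051]
step 1: x' = x̄ + K·y = [-3943943/5122102, 1637053/2561051, -6809543/5122102]
step 1: P' = (I − K·H)·P̄ = [60798467/2561051 64488262/2561051 -5151122/2561051; 64488262/2561051 71897111/2561051 -9417974/2561051; -5151122/2561051 -9417974/2561051 5894950/2561051]
step 2: x̄ = F·x = [6139706/2561051, 13823339/2561051, 465584/2561051]
step 2: P̄ = F·P·Fᵀ + Q = [1194504129/2561051 153515268/2561051 -1094767692/2561051; 153515268/2561051 84935767/2561051 -104179772/2561051; -1094767692/2561051 -104179772/2561051 1049253206/2561051]
step 2: y = z − H·x̄ = [-11176332/2561051, -23516003/2561051]
step 2: S = H·P̄·Hᵀ + R = [16016475726/2561051 11931671372/2561051; 11931671372/2561051 8906364428/2561051]
step 2: K = P̄·Hᵀ·S⁻¹ = [-6821909670/13851146393 8397414867/27702292786; -9651269470/13851146393 25108551947/27702292786; 8641637443/13851146393 -13728219237/27702292786]
step 2: x' = x̄ + K·y = [48846412945/27702292786, 3208442543/27702292786, 55667368933/27702292786]
step 2: P' = (I − K·H)·P̄ = [290349383346/13851146393 305568707883/13851146393 -22041234207/13851146393; 305568707883/13851146393 340328529300/13851146393 -44411090887/13851146393; -22041234207/13851146393 -44411090887/13851146393 31011494123/13851146393]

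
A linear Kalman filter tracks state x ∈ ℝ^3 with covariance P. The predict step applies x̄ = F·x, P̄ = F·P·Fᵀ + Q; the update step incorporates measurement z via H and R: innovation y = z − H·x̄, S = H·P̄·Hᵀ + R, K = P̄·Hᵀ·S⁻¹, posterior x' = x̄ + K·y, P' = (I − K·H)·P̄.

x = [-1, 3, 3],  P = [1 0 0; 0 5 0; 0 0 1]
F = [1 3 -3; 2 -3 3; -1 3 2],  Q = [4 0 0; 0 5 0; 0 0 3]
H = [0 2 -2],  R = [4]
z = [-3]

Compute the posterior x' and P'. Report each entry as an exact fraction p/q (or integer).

x' = [-1684/199, 1318/199, 1633/199]
P' = [3641/199 -988/199 -898/199; -988/199 1721/199 1617/199; -898/199 1617/199 1711/199]

x̄ = F·x = [-1, -2, 16]
P̄ = F·P·Fᵀ + Q = [59 -52 38; -52 63 -41; 38 -41 53]
y = z − H·x̄ = [33]
S = H·P̄·Hᵀ + R = [796]
K = P̄·Hᵀ·S⁻¹ = [-45/199; 52/199; -47/199]
x' = x̄ + K·y = [-1684/199, 1318/199, 1633/199]
P' = (I − K·H)·P̄ = [3641/199 -988/199 -898/199; -988/199 1721/199 1617/199; -898/199 1617/199 1711/199]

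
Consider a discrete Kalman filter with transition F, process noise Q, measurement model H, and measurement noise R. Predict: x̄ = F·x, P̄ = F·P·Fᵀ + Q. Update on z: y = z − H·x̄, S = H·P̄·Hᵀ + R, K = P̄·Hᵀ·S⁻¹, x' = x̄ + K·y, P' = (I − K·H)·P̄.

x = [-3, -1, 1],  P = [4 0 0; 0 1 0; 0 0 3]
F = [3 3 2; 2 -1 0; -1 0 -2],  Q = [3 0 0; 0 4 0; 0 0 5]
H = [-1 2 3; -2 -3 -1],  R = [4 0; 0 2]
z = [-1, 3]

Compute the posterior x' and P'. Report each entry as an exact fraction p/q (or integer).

x̄ = F·x = [-10, -5, 1]
P̄ = F·P·Fᵀ + Q = [60 21 -24; 21 21 -8; -24 -8 21]
y = z − H·x̄ = [-4, -31]
S = H·P̄·Hᵀ + R = [301 118; 118 560]
K = P̄·Hᵀ·S⁻¹ = [-15819/77318 -37239/154636; 4883/77318 -28843/154636; 16871/77318 6973/154636]
x' = x̄ + K·y = [-265399/154636, 81889/154636, -196495/154636]
P' = (I − K·H)·P̄ = [509739/154636 -459741/154636 434223/154636; -459741/154636 478883/154636 -459481/154636; 434223/154636 -459481/154636 496051/154636]

x' = [-265399/154636, 81889/154636, -196495/154636]
P' = [509739/154636 -459741/154636 434223/154636; -459741/154636 478883/154636 -459481/154636; 434223/154636 -459481/154636 496051/154636]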